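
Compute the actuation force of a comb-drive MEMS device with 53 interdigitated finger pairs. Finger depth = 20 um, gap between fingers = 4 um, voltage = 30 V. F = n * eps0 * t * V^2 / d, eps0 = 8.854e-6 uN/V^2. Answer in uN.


Step 1: Parameters: n=53, eps0=8.854e-6 uN/V^2, t=20 um, V=30 V, d=4 um
Step 2: V^2 = 900
Step 3: F = 53 * 8.854e-6 * 20 * 900 / 4
F = 2.112 uN


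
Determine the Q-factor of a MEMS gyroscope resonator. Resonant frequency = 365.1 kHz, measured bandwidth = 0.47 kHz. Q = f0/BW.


Step 1: Q = f0 / bandwidth
Step 2: Q = 365.1 / 0.47
Q = 776.8


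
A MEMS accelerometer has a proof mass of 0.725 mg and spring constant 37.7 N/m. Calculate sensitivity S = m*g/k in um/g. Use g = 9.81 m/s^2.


Step 1: Convert mass: m = 0.725 mg = 7.25e-07 kg
Step 2: S = m * g / k = 7.25e-07 * 9.81 / 37.7
Step 3: S = 1.89e-07 m/g
Step 4: Convert to um/g: S = 0.189 um/g


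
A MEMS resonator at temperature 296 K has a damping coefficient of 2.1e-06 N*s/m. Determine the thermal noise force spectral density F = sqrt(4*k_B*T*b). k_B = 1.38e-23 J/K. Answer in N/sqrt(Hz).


Step 1: Compute 4 * k_B * T * b
= 4 * 1.38e-23 * 296 * 2.1e-06
= 3.4312e-26 N^2/Hz
Step 2: F_noise = sqrt(3.4312e-26)
F_noise = 1.85e-13 N/sqrt(Hz)


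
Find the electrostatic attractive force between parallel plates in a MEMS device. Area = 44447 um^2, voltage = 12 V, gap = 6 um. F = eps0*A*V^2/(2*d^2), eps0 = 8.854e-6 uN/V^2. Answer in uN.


Step 1: Identify parameters.
eps0 = 8.854e-6 uN/V^2, A = 44447 um^2, V = 12 V, d = 6 um
Step 2: Compute V^2 = 12^2 = 144
Step 3: Compute d^2 = 6^2 = 36
Step 4: F = 0.5 * 8.854e-6 * 44447 * 144 / 36
F = 0.787 uN


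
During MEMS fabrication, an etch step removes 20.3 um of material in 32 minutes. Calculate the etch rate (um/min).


Step 1: Etch rate = depth / time
Step 2: rate = 20.3 / 32
rate = 0.634 um/min


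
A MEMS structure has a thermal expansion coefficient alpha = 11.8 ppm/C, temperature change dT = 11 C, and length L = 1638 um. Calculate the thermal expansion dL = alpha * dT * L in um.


Step 1: Convert CTE: alpha = 11.8 ppm/C = 11.8e-6 /C
Step 2: dL = 11.8e-6 * 11 * 1638
dL = 0.2126 um


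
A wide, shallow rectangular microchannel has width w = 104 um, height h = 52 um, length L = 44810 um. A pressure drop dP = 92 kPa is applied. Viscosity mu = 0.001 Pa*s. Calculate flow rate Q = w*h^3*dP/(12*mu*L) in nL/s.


Step 1: Convert all dimensions to SI (meters).
w = 104e-6 m, h = 52e-6 m, L = 44810e-6 m, dP = 92e3 Pa
Step 2: Q = w * h^3 * dP / (12 * mu * L)
Q = 104e-6 * (52e-6)^3 * 92e3 / (12 * 0.001 * 44810e-6) = 2.50192915e-09 m^3/s
Step 3: Convert Q from m^3/s to nL/s (1 m^3 = 1e12 nL, so multiply by 1e12).
Q = 2501.929 nL/s


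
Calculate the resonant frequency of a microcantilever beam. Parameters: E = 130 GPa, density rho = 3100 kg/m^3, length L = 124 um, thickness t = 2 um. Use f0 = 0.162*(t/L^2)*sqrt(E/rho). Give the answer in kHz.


Step 1: Convert units to SI.
t_SI = 2e-6 m, L_SI = 124e-6 m
Step 2: Calculate sqrt(E/rho).
sqrt(130e9 / 3100) = 6475.76 m/s
Step 3: Compute f0.
f0 = 0.162 * 2e-6 / (124e-6)^2 * 6475.76 = 136455.9 Hz = 136.46 kHz


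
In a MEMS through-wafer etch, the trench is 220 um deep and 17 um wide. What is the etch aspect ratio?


Step 1: AR = depth / width
Step 2: AR = 220 / 17
AR = 12.9


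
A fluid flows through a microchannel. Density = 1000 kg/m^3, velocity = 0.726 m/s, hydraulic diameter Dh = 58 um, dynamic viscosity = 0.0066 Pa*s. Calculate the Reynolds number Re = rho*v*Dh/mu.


Step 1: Convert Dh to meters: Dh = 58e-6 m
Step 2: Re = rho * v * Dh / mu
Re = 1000 * 0.726 * 58e-6 / 0.0066
Re = 6.38


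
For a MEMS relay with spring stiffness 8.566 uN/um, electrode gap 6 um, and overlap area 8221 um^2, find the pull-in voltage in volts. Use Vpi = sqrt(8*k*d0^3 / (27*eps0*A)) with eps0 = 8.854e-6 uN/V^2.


Step 1: Compute numerator: 8 * k * d0^3 = 8 * 8.566 * 6^3 = 14802.048
Step 2: Compute denominator: 27 * eps0 * A = 27 * 8.854e-6 * 8221 = 1.965296
Step 3: Vpi = sqrt(14802.048 / 1.965296)
Vpi = 86.79 V


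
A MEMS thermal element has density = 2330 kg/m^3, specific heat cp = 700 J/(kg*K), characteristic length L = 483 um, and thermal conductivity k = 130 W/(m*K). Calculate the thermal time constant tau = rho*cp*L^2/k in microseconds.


Step 1: Convert L to m: L = 483e-6 m
Step 2: L^2 = (483e-6)^2 = 2.33289e-07 m^2
Step 3: tau = 2330 * 700 * 2.33289e-07 / 130 = 2.9268797e-03 s
Step 4: Convert to microseconds (multiply by 1e6).
tau = 2926.88 us


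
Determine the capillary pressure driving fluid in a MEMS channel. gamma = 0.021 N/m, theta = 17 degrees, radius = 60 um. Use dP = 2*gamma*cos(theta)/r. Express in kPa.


Step 1: cos(17 deg) = 0.9563
Step 2: Convert r to m: r = 60e-6 m
Step 3: dP = 2 * 0.021 * 0.9563 / 60e-6 = 669.4 Pa
Step 4: Convert Pa to kPa (divide by 1000).
dP = 0.67 kPa


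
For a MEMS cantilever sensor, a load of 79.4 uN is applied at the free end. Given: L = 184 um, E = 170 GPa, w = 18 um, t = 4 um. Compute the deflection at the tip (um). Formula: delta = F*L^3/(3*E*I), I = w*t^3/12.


Step 1: Calculate the second moment of area.
I = w * t^3 / 12 = 18 * 4^3 / 12 = 96.0 um^4
Step 2: Convert E to consistent units (1 GPa = 1000 uN/um^2).
E = 170 GPa = 170000 uN/um^2
Step 3: Calculate tip deflection.
delta = F * L^3 / (3 * E * I)
delta = 79.4 * 184^3 / (3 * 170000 * 96.0)
delta = 10.1026 um


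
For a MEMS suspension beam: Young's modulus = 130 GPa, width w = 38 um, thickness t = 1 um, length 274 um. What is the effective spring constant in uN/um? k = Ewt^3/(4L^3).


Step 1: Convert E to consistent units (1 GPa = 1000 uN/um^2).
E = 130 GPa = 130000 uN/um^2
Step 2: Compute t^3 = 1^3 = 1
Step 3: Compute L^3 = 274^3 = 20570824
Step 4: k = 130000 * 38 * 1 / (4 * 20570824)
k = 0.06 uN/um


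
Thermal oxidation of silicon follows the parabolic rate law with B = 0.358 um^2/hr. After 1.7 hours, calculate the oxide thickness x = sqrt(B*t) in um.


Step 1: Compute B*t = 0.358 * 1.7 = 0.6086
Step 2: x = sqrt(0.6086)
x = 0.78 um


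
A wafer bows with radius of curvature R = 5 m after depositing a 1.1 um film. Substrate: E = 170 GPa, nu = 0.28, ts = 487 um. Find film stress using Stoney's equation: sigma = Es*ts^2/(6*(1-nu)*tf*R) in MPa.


Step 1: Compute numerator: Es * ts^2 = 170 * 487^2 = 40318730 (GPa*um^2)
Step 2: Compute denominator (R in um): 6*(1-nu)*tf*R = 6*0.72*1.1*5e6 = 23760000.0 (um^2)
Step 3: sigma (GPa) = 40318730 / 23760000.0 = 1.696916e+00 GPa
Step 4: Convert to MPa (x1000): sigma = 1696.9 MPa


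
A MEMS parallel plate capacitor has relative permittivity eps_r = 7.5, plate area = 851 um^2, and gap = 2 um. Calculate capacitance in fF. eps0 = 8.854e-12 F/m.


Step 1: Convert area to m^2: A = 851e-12 m^2
Step 2: Convert gap to m: d = 2e-6 m
Step 3: C = eps0 * eps_r * A / d
C = 8.854e-12 * 7.5 * 851e-12 / 2e-6
Step 4: Convert to fF (multiply by 1e15).
C = 28.26 fF


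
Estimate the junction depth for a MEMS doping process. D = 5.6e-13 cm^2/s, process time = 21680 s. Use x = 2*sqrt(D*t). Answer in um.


Step 1: Compute D*t = 5.6e-13 * 21680 = 1.21408e-08 cm^2
Step 2: sqrt(D*t) = 1.10185e-04 cm
Step 3: x = 2 * 1.10185e-04 cm = 2.2037e-04 cm
Step 4: Convert to um (1 cm = 1e4 um): x = 2.204 um


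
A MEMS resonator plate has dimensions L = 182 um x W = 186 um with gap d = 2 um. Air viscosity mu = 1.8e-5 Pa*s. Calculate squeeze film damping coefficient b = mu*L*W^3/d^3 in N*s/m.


Step 1: Convert to SI.
L = 182e-6 m, W = 186e-6 m, d = 2e-6 m
Step 2: W^3 = (186e-6)^3 = 6.43e-12 m^3
Step 3: d^3 = (2e-6)^3 = 8.00e-18 m^3
Step 4: b = 1.8e-5 * 182e-6 * 6.43e-12 / 8.00e-18
b = 2.64e-03 N*s/m


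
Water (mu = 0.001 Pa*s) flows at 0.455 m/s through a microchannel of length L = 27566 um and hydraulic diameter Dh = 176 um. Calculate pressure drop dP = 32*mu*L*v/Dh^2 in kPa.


Step 1: Convert to SI: L = 27566e-6 m, Dh = 176e-6 m
Step 2: dP = 32 * 0.001 * 27566e-6 * 0.455 / (176e-6)^2
Step 3: dP = 12957.16 Pa
Step 4: Convert to kPa: dP = 12.96 kPa


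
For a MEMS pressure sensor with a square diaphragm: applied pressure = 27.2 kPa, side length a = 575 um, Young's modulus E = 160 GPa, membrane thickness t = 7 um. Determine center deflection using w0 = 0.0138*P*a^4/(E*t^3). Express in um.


Step 1: Convert pressure to compatible units (E is in GPa, so P in GPa).
P = 27.2 kPa = 27.2e-6 GPa
Step 2: Compute numerator: 0.0138 * P * a^4.
a^4 = 575^4 = 109312890625
numerator = 0.0138 * 27.2e-6 * 109312890625 = 4.10317e+04
Step 3: Compute denominator: E * t^3 = 160 * 7^3 = 54880
Step 4: w0 = numerator / denominator = 4.10317e+04 / 54880 = 0.7477 um


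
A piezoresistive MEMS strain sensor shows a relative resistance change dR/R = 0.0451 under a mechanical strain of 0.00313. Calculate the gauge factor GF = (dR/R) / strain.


Step 1: Identify values.
dR/R = 0.0451, strain = 0.00313
Step 2: GF = (dR/R) / strain = 0.0451 / 0.00313
GF = 14.4


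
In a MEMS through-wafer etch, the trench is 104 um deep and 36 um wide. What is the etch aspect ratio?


Step 1: AR = depth / width
Step 2: AR = 104 / 36
AR = 2.9


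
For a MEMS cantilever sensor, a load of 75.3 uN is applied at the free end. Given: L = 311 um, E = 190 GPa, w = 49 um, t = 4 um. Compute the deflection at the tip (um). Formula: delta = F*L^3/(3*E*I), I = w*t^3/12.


Step 1: Calculate the second moment of area.
I = w * t^3 / 12 = 49 * 4^3 / 12 = 261.3333 um^4
Step 2: Convert E to consistent units (1 GPa = 1000 uN/um^2).
E = 190 GPa = 190000 uN/um^2
Step 3: Calculate tip deflection.
delta = F * L^3 / (3 * E * I)
delta = 75.3 * 311^3 / (3 * 190000 * 261.3333)
delta = 15.2057 um


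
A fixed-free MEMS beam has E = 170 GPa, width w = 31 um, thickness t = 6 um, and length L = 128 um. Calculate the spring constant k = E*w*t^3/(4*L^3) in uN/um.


Step 1: Convert E to consistent units (1 GPa = 1000 uN/um^2).
E = 170 GPa = 170000 uN/um^2
Step 2: Compute t^3 = 6^3 = 216
Step 3: Compute L^3 = 128^3 = 2097152
Step 4: k = 170000 * 31 * 216 / (4 * 2097152)
k = 135.6983 uN/um


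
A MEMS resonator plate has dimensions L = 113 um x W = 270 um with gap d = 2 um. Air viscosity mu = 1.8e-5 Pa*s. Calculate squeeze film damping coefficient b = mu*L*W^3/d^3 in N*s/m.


Step 1: Convert to SI.
L = 113e-6 m, W = 270e-6 m, d = 2e-6 m
Step 2: W^3 = (270e-6)^3 = 1.97e-11 m^3
Step 3: d^3 = (2e-6)^3 = 8.00e-18 m^3
Step 4: b = 1.8e-5 * 113e-6 * 1.97e-11 / 8.00e-18
b = 5.00e-03 N*s/m


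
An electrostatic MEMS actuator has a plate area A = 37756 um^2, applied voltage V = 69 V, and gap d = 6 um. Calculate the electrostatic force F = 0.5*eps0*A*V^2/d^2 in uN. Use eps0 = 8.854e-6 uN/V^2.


Step 1: Identify parameters.
eps0 = 8.854e-6 uN/V^2, A = 37756 um^2, V = 69 V, d = 6 um
Step 2: Compute V^2 = 69^2 = 4761
Step 3: Compute d^2 = 6^2 = 36
Step 4: F = 0.5 * 8.854e-6 * 37756 * 4761 / 36
F = 22.105 uN


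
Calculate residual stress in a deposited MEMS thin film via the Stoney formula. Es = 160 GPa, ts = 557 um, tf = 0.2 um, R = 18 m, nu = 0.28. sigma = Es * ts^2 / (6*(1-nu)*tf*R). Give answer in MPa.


Step 1: Compute numerator: Es * ts^2 = 160 * 557^2 = 49639840 (GPa*um^2)
Step 2: Compute denominator (R in um): 6*(1-nu)*tf*R = 6*0.72*0.2*18e6 = 15552000.0 (um^2)
Step 3: sigma (GPa) = 49639840 / 15552000.0 = 3.191862e+00 GPa
Step 4: Convert to MPa (x1000): sigma = 3191.9 MPa


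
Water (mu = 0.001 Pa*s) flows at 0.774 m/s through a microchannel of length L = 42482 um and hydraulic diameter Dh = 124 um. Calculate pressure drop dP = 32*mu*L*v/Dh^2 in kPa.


Step 1: Convert to SI: L = 42482e-6 m, Dh = 124e-6 m
Step 2: dP = 32 * 0.001 * 42482e-6 * 0.774 / (124e-6)^2
Step 3: dP = 68430.94 Pa
Step 4: Convert to kPa: dP = 68.43 kPa


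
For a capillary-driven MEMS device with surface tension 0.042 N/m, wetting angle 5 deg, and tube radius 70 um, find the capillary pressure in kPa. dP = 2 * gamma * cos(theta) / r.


Step 1: cos(5 deg) = 0.9962
Step 2: Convert r to m: r = 70e-6 m
Step 3: dP = 2 * 0.042 * 0.9962 / 70e-6 = 1195.4 Pa
Step 4: Convert Pa to kPa (divide by 1000).
dP = 1.2 kPa


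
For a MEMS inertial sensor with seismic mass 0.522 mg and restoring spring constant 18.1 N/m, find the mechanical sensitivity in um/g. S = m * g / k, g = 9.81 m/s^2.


Step 1: Convert mass: m = 0.522 mg = 5.22e-07 kg
Step 2: S = m * g / k = 5.22e-07 * 9.81 / 18.1
Step 3: S = 2.83e-07 m/g
Step 4: Convert to um/g: S = 0.283 um/g


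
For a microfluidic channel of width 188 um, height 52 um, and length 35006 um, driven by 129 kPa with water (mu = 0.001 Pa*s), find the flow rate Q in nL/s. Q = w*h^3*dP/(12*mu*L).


Step 1: Convert all dimensions to SI (meters).
w = 188e-6 m, h = 52e-6 m, L = 35006e-6 m, dP = 129e3 Pa
Step 2: Q = w * h^3 * dP / (12 * mu * L)
Q = 188e-6 * (52e-6)^3 * 129e3 / (12 * 0.001 * 35006e-6) = 8.11771605e-09 m^3/s
Step 3: Convert Q from m^3/s to nL/s (1 m^3 = 1e12 nL, so multiply by 1e12).
Q = 8117.716 nL/s


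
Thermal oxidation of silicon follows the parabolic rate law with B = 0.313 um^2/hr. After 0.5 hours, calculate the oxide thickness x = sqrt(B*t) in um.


Step 1: Compute B*t = 0.313 * 0.5 = 0.1565
Step 2: x = sqrt(0.1565)
x = 0.396 um


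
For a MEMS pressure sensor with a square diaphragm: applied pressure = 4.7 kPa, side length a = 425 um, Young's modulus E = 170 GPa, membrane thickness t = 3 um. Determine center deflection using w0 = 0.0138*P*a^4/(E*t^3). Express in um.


Step 1: Convert pressure to compatible units (E is in GPa, so P in GPa).
P = 4.7 kPa = 4.7e-6 GPa
Step 2: Compute numerator: 0.0138 * P * a^4.
a^4 = 425^4 = 32625390625
numerator = 0.0138 * 4.7e-6 * 32625390625 = 2.1161e+03
Step 3: Compute denominator: E * t^3 = 170 * 3^3 = 4590
Step 4: w0 = numerator / denominator = 2.1161e+03 / 4590 = 0.461 um


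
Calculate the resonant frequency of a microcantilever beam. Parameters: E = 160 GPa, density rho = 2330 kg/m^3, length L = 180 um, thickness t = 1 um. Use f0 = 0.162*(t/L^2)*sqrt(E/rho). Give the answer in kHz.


Step 1: Convert units to SI.
t_SI = 1e-6 m, L_SI = 180e-6 m
Step 2: Calculate sqrt(E/rho).
sqrt(160e9 / 2330) = 8286.71 m/s
Step 3: Compute f0.
f0 = 0.162 * 1e-6 / (180e-6)^2 * 8286.71 = 41433.6 Hz = 41.43 kHz


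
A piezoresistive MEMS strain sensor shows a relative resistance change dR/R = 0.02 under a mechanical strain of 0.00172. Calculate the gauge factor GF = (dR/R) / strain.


Step 1: Identify values.
dR/R = 0.02, strain = 0.00172
Step 2: GF = (dR/R) / strain = 0.02 / 0.00172
GF = 11.6


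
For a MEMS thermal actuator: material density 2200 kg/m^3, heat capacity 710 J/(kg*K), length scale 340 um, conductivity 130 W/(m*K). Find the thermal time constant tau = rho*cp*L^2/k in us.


Step 1: Convert L to m: L = 340e-6 m
Step 2: L^2 = (340e-6)^2 = 1.156e-07 m^2
Step 3: tau = 2200 * 710 * 1.156e-07 / 130 = 1.38897846e-03 s
Step 4: Convert to microseconds (multiply by 1e6).
tau = 1388.978 us


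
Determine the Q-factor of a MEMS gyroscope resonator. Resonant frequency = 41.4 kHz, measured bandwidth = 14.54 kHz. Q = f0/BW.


Step 1: Q = f0 / bandwidth
Step 2: Q = 41.4 / 14.54
Q = 2.8


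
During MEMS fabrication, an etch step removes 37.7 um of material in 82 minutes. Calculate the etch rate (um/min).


Step 1: Etch rate = depth / time
Step 2: rate = 37.7 / 82
rate = 0.46 um/min


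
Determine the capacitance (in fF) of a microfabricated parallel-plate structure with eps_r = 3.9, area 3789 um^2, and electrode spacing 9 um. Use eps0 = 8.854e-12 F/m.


Step 1: Convert area to m^2: A = 3789e-12 m^2
Step 2: Convert gap to m: d = 9e-6 m
Step 3: C = eps0 * eps_r * A / d
C = 8.854e-12 * 3.9 * 3789e-12 / 9e-6
Step 4: Convert to fF (multiply by 1e15).
C = 14.54 fF


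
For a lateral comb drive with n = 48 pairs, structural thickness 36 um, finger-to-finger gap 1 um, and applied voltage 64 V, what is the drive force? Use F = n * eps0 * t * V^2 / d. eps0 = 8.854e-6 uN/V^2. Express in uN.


Step 1: Parameters: n=48, eps0=8.854e-6 uN/V^2, t=36 um, V=64 V, d=1 um
Step 2: V^2 = 4096
Step 3: F = 48 * 8.854e-6 * 36 * 4096 / 1
F = 62.668 uN


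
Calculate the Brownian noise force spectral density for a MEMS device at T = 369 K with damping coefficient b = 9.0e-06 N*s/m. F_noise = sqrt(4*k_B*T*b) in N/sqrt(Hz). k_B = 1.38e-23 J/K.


Step 1: Compute 4 * k_B * T * b
= 4 * 1.38e-23 * 369 * 9.0e-06
= 1.8332e-25 N^2/Hz
Step 2: F_noise = sqrt(1.8332e-25)
F_noise = 4.28e-13 N/sqrt(Hz)


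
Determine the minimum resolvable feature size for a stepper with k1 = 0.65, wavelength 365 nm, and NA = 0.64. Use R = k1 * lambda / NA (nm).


Step 1: Identify values: k1 = 0.65, lambda = 365 nm, NA = 0.64
Step 2: R = k1 * lambda / NA
R = 0.65 * 365 / 0.64
R = 370.7 nm


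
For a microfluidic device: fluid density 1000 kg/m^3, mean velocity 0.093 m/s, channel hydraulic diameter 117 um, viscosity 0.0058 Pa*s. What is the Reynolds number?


Step 1: Convert Dh to meters: Dh = 117e-6 m
Step 2: Re = rho * v * Dh / mu
Re = 1000 * 0.093 * 117e-6 / 0.0058
Re = 1.876


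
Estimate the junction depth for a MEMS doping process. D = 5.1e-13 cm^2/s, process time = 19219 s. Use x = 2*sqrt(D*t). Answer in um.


Step 1: Compute D*t = 5.1e-13 * 19219 = 9.80169e-09 cm^2
Step 2: sqrt(D*t) = 9.9003e-05 cm
Step 3: x = 2 * 9.9003e-05 cm = 1.98006e-04 cm
Step 4: Convert to um (1 cm = 1e4 um): x = 1.98 um


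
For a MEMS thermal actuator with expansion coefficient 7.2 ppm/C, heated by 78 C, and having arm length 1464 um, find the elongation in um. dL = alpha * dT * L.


Step 1: Convert CTE: alpha = 7.2 ppm/C = 7.2e-6 /C
Step 2: dL = 7.2e-6 * 78 * 1464
dL = 0.8222 um


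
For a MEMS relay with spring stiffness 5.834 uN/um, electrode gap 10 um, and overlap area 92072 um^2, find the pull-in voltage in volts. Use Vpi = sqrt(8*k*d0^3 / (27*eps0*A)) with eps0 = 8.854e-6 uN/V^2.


Step 1: Compute numerator: 8 * k * d0^3 = 8 * 5.834 * 10^3 = 46672.0
Step 2: Compute denominator: 27 * eps0 * A = 27 * 8.854e-6 * 92072 = 22.010548
Step 3: Vpi = sqrt(46672.0 / 22.010548)
Vpi = 46.05 V


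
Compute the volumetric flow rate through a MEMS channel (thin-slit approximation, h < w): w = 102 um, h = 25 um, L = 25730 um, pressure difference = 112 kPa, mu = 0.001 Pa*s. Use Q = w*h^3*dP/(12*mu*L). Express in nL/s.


Step 1: Convert all dimensions to SI (meters).
w = 102e-6 m, h = 25e-6 m, L = 25730e-6 m, dP = 112e3 Pa
Step 2: Q = w * h^3 * dP / (12 * mu * L)
Q = 102e-6 * (25e-6)^3 * 112e3 / (12 * 0.001 * 25730e-6) = 5.7811893e-10 m^3/s
Step 3: Convert Q from m^3/s to nL/s (1 m^3 = 1e12 nL, so multiply by 1e12).
Q = 578.119 nL/s


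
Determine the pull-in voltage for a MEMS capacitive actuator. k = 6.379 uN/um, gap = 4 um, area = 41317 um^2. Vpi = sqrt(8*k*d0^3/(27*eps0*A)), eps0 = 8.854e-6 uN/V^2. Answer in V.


Step 1: Compute numerator: 8 * k * d0^3 = 8 * 6.379 * 4^3 = 3266.048
Step 2: Compute denominator: 27 * eps0 * A = 27 * 8.854e-6 * 41317 = 9.877159
Step 3: Vpi = sqrt(3266.048 / 9.877159)
Vpi = 18.18 V


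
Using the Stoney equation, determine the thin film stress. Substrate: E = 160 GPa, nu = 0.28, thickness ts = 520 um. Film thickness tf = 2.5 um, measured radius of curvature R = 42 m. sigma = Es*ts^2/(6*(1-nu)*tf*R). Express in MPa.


Step 1: Compute numerator: Es * ts^2 = 160 * 520^2 = 43264000 (GPa*um^2)
Step 2: Compute denominator (R in um): 6*(1-nu)*tf*R = 6*0.72*2.5*42e6 = 453600000.0 (um^2)
Step 3: sigma (GPa) = 43264000 / 453600000.0 = 9.5379e-02 GPa
Step 4: Convert to MPa (x1000): sigma = 95.4 MPa


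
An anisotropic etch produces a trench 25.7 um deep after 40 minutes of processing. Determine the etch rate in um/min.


Step 1: Etch rate = depth / time
Step 2: rate = 25.7 / 40
rate = 0.643 um/min


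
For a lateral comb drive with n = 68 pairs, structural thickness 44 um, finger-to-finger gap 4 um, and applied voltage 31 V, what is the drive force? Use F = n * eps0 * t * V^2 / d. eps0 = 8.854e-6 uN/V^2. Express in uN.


Step 1: Parameters: n=68, eps0=8.854e-6 uN/V^2, t=44 um, V=31 V, d=4 um
Step 2: V^2 = 961
Step 3: F = 68 * 8.854e-6 * 44 * 961 / 4
F = 6.365 uN


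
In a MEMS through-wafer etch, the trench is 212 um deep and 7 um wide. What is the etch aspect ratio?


Step 1: AR = depth / width
Step 2: AR = 212 / 7
AR = 30.3


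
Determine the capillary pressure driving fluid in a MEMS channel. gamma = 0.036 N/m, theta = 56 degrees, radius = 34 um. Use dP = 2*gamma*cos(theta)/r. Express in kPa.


Step 1: cos(56 deg) = 0.5592
Step 2: Convert r to m: r = 34e-6 m
Step 3: dP = 2 * 0.036 * 0.5592 / 34e-6 = 1184.2 Pa
Step 4: Convert Pa to kPa (divide by 1000).
dP = 1.18 kPa


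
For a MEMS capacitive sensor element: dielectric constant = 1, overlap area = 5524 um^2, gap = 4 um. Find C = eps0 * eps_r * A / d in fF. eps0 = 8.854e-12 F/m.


Step 1: Convert area to m^2: A = 5524e-12 m^2
Step 2: Convert gap to m: d = 4e-6 m
Step 3: C = eps0 * eps_r * A / d
C = 8.854e-12 * 1 * 5524e-12 / 4e-6
Step 4: Convert to fF (multiply by 1e15).
C = 12.23 fF


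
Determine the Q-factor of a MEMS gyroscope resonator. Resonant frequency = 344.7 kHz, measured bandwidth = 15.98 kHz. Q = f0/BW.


Step 1: Q = f0 / bandwidth
Step 2: Q = 344.7 / 15.98
Q = 21.6


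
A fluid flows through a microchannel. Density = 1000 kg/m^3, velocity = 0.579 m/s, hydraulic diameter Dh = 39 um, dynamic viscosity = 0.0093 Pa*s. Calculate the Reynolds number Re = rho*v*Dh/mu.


Step 1: Convert Dh to meters: Dh = 39e-6 m
Step 2: Re = rho * v * Dh / mu
Re = 1000 * 0.579 * 39e-6 / 0.0093
Re = 2.428


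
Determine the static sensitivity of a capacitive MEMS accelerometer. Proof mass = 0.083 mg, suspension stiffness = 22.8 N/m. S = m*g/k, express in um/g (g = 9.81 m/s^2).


Step 1: Convert mass: m = 0.083 mg = 8.30e-08 kg
Step 2: S = m * g / k = 8.30e-08 * 9.81 / 22.8
Step 3: S = 3.57e-08 m/g
Step 4: Convert to um/g: S = 0.036 um/g


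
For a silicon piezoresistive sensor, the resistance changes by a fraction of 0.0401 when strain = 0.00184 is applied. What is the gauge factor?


Step 1: Identify values.
dR/R = 0.0401, strain = 0.00184
Step 2: GF = (dR/R) / strain = 0.0401 / 0.00184
GF = 21.8


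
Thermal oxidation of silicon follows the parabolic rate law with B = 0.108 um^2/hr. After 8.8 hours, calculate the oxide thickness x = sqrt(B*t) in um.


Step 1: Compute B*t = 0.108 * 8.8 = 0.9504
Step 2: x = sqrt(0.9504)
x = 0.975 um


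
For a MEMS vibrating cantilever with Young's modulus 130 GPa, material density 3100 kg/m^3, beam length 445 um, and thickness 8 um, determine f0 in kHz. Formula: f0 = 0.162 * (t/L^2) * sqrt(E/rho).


Step 1: Convert units to SI.
t_SI = 8e-6 m, L_SI = 445e-6 m
Step 2: Calculate sqrt(E/rho).
sqrt(130e9 / 3100) = 6475.76 m/s
Step 3: Compute f0.
f0 = 0.162 * 8e-6 / (445e-6)^2 * 6475.76 = 42381.4 Hz = 42.38 kHz


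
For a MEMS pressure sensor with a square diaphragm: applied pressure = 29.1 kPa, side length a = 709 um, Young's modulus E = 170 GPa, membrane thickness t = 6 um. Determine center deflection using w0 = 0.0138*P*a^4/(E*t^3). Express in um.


Step 1: Convert pressure to compatible units (E is in GPa, so P in GPa).
P = 29.1 kPa = 29.1e-6 GPa
Step 2: Compute numerator: 0.0138 * P * a^4.
a^4 = 709^4 = 252688187761
numerator = 0.0138 * 29.1e-6 * 252688187761 = 1.014745e+05
Step 3: Compute denominator: E * t^3 = 170 * 6^3 = 36720
Step 4: w0 = numerator / denominator = 1.014745e+05 / 36720 = 2.7635 um


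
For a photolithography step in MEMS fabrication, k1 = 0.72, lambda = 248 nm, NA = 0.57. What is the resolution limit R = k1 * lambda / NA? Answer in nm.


Step 1: Identify values: k1 = 0.72, lambda = 248 nm, NA = 0.57
Step 2: R = k1 * lambda / NA
R = 0.72 * 248 / 0.57
R = 313.3 nm


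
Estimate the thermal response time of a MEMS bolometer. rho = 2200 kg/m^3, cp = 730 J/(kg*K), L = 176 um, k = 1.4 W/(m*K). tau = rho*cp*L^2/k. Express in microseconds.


Step 1: Convert L to m: L = 176e-6 m
Step 2: L^2 = (176e-6)^2 = 3.0976e-08 m^2
Step 3: tau = 2200 * 730 * 3.0976e-08 / 1.4 = 3.553389714e-02 s
Step 4: Convert to microseconds (multiply by 1e6).
tau = 35533.897 us


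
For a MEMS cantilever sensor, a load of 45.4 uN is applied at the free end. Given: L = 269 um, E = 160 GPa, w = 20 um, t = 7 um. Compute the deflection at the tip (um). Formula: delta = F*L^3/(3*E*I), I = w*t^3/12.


Step 1: Calculate the second moment of area.
I = w * t^3 / 12 = 20 * 7^3 / 12 = 571.6667 um^4
Step 2: Convert E to consistent units (1 GPa = 1000 uN/um^2).
E = 160 GPa = 160000 uN/um^2
Step 3: Calculate tip deflection.
delta = F * L^3 / (3 * E * I)
delta = 45.4 * 269^3 / (3 * 160000 * 571.6667)
delta = 3.2205 um


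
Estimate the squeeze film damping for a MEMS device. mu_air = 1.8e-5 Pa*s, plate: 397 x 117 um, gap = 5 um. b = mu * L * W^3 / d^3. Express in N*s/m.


Step 1: Convert to SI.
L = 397e-6 m, W = 117e-6 m, d = 5e-6 m
Step 2: W^3 = (117e-6)^3 = 1.60e-12 m^3
Step 3: d^3 = (5e-6)^3 = 1.25e-16 m^3
Step 4: b = 1.8e-5 * 397e-6 * 1.60e-12 / 1.25e-16
b = 9.16e-05 N*s/m


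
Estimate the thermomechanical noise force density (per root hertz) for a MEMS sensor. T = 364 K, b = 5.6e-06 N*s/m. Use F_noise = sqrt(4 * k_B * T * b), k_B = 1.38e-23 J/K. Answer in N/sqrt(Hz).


Step 1: Compute 4 * k_B * T * b
= 4 * 1.38e-23 * 364 * 5.6e-06
= 1.1252e-25 N^2/Hz
Step 2: F_noise = sqrt(1.1252e-25)
F_noise = 3.35e-13 N/sqrt(Hz)


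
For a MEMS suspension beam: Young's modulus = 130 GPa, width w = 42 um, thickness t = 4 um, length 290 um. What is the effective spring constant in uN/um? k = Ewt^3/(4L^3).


Step 1: Convert E to consistent units (1 GPa = 1000 uN/um^2).
E = 130 GPa = 130000 uN/um^2
Step 2: Compute t^3 = 4^3 = 64
Step 3: Compute L^3 = 290^3 = 24389000
Step 4: k = 130000 * 42 * 64 / (4 * 24389000)
k = 3.5819 uN/um


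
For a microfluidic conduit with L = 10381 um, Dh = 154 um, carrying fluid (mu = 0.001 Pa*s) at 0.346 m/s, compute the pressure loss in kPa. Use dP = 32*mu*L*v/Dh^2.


Step 1: Convert to SI: L = 10381e-6 m, Dh = 154e-6 m
Step 2: dP = 32 * 0.001 * 10381e-6 * 0.346 / (154e-6)^2
Step 3: dP = 4846.45 Pa
Step 4: Convert to kPa: dP = 4.85 kPa


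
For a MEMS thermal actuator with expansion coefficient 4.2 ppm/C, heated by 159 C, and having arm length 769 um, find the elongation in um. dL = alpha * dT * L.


Step 1: Convert CTE: alpha = 4.2 ppm/C = 4.2e-6 /C
Step 2: dL = 4.2e-6 * 159 * 769
dL = 0.5135 um


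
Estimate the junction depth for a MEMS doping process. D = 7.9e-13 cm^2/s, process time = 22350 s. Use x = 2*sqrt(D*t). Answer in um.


Step 1: Compute D*t = 7.9e-13 * 22350 = 1.76565e-08 cm^2
Step 2: sqrt(D*t) = 1.32878e-04 cm
Step 3: x = 2 * 1.32878e-04 cm = 2.65756e-04 cm
Step 4: Convert to um (1 cm = 1e4 um): x = 2.658 um


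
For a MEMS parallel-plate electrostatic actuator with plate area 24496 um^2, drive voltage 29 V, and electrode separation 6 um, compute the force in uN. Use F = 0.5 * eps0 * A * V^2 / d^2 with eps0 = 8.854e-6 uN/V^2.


Step 1: Identify parameters.
eps0 = 8.854e-6 uN/V^2, A = 24496 um^2, V = 29 V, d = 6 um
Step 2: Compute V^2 = 29^2 = 841
Step 3: Compute d^2 = 6^2 = 36
Step 4: F = 0.5 * 8.854e-6 * 24496 * 841 / 36
F = 2.533 uN


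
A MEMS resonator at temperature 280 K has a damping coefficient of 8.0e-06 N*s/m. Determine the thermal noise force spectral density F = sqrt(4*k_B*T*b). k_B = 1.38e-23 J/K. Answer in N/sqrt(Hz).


Step 1: Compute 4 * k_B * T * b
= 4 * 1.38e-23 * 280 * 8.0e-06
= 1.2365e-25 N^2/Hz
Step 2: F_noise = sqrt(1.2365e-25)
F_noise = 3.52e-13 N/sqrt(Hz)


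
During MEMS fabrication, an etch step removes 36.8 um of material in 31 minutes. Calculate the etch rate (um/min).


Step 1: Etch rate = depth / time
Step 2: rate = 36.8 / 31
rate = 1.187 um/min


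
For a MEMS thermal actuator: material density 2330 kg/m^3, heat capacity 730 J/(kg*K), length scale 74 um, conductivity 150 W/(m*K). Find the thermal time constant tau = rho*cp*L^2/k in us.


Step 1: Convert L to m: L = 74e-6 m
Step 2: L^2 = (74e-6)^2 = 5.476e-09 m^2
Step 3: tau = 2330 * 730 * 5.476e-09 / 150 = 6.209419e-05 s
Step 4: Convert to microseconds (multiply by 1e6).
tau = 62.094 us


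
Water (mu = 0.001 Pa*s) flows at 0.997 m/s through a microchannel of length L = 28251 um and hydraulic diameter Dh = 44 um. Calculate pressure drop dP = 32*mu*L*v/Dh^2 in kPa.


Step 1: Convert to SI: L = 28251e-6 m, Dh = 44e-6 m
Step 2: dP = 32 * 0.001 * 28251e-6 * 0.997 / (44e-6)^2
Step 3: dP = 465557.80 Pa
Step 4: Convert to kPa: dP = 465.56 kPa


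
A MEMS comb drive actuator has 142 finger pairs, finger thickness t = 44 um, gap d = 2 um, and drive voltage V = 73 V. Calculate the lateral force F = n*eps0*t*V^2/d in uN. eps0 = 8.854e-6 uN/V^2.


Step 1: Parameters: n=142, eps0=8.854e-6 uN/V^2, t=44 um, V=73 V, d=2 um
Step 2: V^2 = 5329
Step 3: F = 142 * 8.854e-6 * 44 * 5329 / 2
F = 147.4 uN


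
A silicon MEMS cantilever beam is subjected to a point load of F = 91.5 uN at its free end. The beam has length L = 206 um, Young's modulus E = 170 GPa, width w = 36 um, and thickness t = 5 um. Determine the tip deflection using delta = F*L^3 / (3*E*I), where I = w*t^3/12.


Step 1: Calculate the second moment of area.
I = w * t^3 / 12 = 36 * 5^3 / 12 = 375.0 um^4
Step 2: Convert E to consistent units (1 GPa = 1000 uN/um^2).
E = 170 GPa = 170000 uN/um^2
Step 3: Calculate tip deflection.
delta = F * L^3 / (3 * E * I)
delta = 91.5 * 206^3 / (3 * 170000 * 375.0)
delta = 4.1824 um


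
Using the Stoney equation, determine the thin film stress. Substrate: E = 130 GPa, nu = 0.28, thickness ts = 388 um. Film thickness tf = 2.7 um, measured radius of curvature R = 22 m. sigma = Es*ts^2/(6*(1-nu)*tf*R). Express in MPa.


Step 1: Compute numerator: Es * ts^2 = 130 * 388^2 = 19570720 (GPa*um^2)
Step 2: Compute denominator (R in um): 6*(1-nu)*tf*R = 6*0.72*2.7*22e6 = 256608000.0 (um^2)
Step 3: sigma (GPa) = 19570720 / 256608000.0 = 7.6267e-02 GPa
Step 4: Convert to MPa (x1000): sigma = 76.3 MPa


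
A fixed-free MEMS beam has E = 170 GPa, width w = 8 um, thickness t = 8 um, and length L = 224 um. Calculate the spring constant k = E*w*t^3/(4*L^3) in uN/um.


Step 1: Convert E to consistent units (1 GPa = 1000 uN/um^2).
E = 170 GPa = 170000 uN/um^2
Step 2: Compute t^3 = 8^3 = 512
Step 3: Compute L^3 = 224^3 = 11239424
Step 4: k = 170000 * 8 * 512 / (4 * 11239424)
k = 15.4883 uN/um


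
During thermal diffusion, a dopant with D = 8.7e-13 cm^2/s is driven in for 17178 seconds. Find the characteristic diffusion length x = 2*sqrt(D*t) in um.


Step 1: Compute D*t = 8.7e-13 * 17178 = 1.494486e-08 cm^2
Step 2: sqrt(D*t) = 1.22249e-04 cm
Step 3: x = 2 * 1.22249e-04 cm = 2.44498e-04 cm
Step 4: Convert to um (1 cm = 1e4 um): x = 2.445 um


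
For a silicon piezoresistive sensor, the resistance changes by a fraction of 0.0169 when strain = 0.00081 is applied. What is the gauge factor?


Step 1: Identify values.
dR/R = 0.0169, strain = 0.00081
Step 2: GF = (dR/R) / strain = 0.0169 / 0.00081
GF = 20.9


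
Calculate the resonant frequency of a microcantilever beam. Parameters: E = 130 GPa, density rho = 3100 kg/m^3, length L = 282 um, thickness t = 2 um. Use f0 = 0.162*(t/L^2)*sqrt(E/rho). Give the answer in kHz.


Step 1: Convert units to SI.
t_SI = 2e-6 m, L_SI = 282e-6 m
Step 2: Calculate sqrt(E/rho).
sqrt(130e9 / 3100) = 6475.76 m/s
Step 3: Compute f0.
f0 = 0.162 * 2e-6 / (282e-6)^2 * 6475.76 = 26383.8 Hz = 26.38 kHz


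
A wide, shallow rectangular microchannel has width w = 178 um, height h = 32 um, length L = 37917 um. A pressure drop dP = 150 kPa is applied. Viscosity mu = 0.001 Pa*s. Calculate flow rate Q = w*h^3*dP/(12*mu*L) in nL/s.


Step 1: Convert all dimensions to SI (meters).
w = 178e-6 m, h = 32e-6 m, L = 37917e-6 m, dP = 150e3 Pa
Step 2: Q = w * h^3 * dP / (12 * mu * L)
Q = 178e-6 * (32e-6)^3 * 150e3 / (12 * 0.001 * 37917e-6) = 1.92285255e-09 m^3/s
Step 3: Convert Q from m^3/s to nL/s (1 m^3 = 1e12 nL, so multiply by 1e12).
Q = 1922.853 nL/s


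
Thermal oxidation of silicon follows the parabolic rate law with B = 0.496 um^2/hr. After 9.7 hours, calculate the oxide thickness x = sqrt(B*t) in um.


Step 1: Compute B*t = 0.496 * 9.7 = 4.8112
Step 2: x = sqrt(4.8112)
x = 2.193 um


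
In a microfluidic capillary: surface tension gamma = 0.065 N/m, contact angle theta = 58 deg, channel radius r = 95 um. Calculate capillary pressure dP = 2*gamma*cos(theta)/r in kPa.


Step 1: cos(58 deg) = 0.5299
Step 2: Convert r to m: r = 95e-6 m
Step 3: dP = 2 * 0.065 * 0.5299 / 95e-6 = 725.1 Pa
Step 4: Convert Pa to kPa (divide by 1000).
dP = 0.73 kPa


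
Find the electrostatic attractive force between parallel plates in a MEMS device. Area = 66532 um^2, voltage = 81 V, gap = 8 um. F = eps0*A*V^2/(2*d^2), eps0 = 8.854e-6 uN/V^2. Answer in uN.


Step 1: Identify parameters.
eps0 = 8.854e-6 uN/V^2, A = 66532 um^2, V = 81 V, d = 8 um
Step 2: Compute V^2 = 81^2 = 6561
Step 3: Compute d^2 = 8^2 = 64
Step 4: F = 0.5 * 8.854e-6 * 66532 * 6561 / 64
F = 30.195 uN


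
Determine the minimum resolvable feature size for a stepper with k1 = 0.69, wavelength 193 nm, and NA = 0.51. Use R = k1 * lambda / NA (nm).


Step 1: Identify values: k1 = 0.69, lambda = 193 nm, NA = 0.51
Step 2: R = k1 * lambda / NA
R = 0.69 * 193 / 0.51
R = 261.1 nm


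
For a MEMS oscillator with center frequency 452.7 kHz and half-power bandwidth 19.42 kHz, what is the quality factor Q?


Step 1: Q = f0 / bandwidth
Step 2: Q = 452.7 / 19.42
Q = 23.3


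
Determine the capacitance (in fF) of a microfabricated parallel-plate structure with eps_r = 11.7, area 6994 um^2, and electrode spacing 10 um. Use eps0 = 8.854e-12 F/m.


Step 1: Convert area to m^2: A = 6994e-12 m^2
Step 2: Convert gap to m: d = 10e-6 m
Step 3: C = eps0 * eps_r * A / d
C = 8.854e-12 * 11.7 * 6994e-12 / 10e-6
Step 4: Convert to fF (multiply by 1e15).
C = 72.45 fF


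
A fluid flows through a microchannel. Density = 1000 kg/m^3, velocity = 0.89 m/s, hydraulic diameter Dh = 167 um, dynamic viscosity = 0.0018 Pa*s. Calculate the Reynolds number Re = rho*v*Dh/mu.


Step 1: Convert Dh to meters: Dh = 167e-6 m
Step 2: Re = rho * v * Dh / mu
Re = 1000 * 0.89 * 167e-6 / 0.0018
Re = 82.572


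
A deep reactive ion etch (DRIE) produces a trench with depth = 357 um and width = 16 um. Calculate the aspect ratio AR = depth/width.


Step 1: AR = depth / width
Step 2: AR = 357 / 16
AR = 22.3


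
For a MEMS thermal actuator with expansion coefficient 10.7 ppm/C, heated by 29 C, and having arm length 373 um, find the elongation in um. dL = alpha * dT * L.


Step 1: Convert CTE: alpha = 10.7 ppm/C = 10.7e-6 /C
Step 2: dL = 10.7e-6 * 29 * 373
dL = 0.1157 um


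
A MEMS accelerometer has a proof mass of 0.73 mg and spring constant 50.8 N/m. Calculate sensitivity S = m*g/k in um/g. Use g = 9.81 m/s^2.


Step 1: Convert mass: m = 0.73 mg = 7.30e-07 kg
Step 2: S = m * g / k = 7.30e-07 * 9.81 / 50.8
Step 3: S = 1.41e-07 m/g
Step 4: Convert to um/g: S = 0.141 um/g


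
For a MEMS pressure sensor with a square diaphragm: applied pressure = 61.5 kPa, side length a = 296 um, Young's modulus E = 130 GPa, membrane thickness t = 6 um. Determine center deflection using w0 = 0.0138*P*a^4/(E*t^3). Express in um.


Step 1: Convert pressure to compatible units (E is in GPa, so P in GPa).
P = 61.5 kPa = 61.5e-6 GPa
Step 2: Compute numerator: 0.0138 * P * a^4.
a^4 = 296^4 = 7676563456
numerator = 0.0138 * 61.5e-6 * 7676563456 = 6.5151e+03
Step 3: Compute denominator: E * t^3 = 130 * 6^3 = 28080
Step 4: w0 = numerator / denominator = 6.5151e+03 / 28080 = 0.232 um


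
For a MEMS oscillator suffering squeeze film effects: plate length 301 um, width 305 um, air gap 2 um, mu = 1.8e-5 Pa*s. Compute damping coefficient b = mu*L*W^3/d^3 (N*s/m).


Step 1: Convert to SI.
L = 301e-6 m, W = 305e-6 m, d = 2e-6 m
Step 2: W^3 = (305e-6)^3 = 2.84e-11 m^3
Step 3: d^3 = (2e-6)^3 = 8.00e-18 m^3
Step 4: b = 1.8e-5 * 301e-6 * 2.84e-11 / 8.00e-18
b = 1.92e-02 N*s/m


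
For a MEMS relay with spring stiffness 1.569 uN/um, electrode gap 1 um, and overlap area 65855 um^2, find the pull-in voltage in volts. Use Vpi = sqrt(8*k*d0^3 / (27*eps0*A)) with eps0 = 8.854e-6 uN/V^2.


Step 1: Compute numerator: 8 * k * d0^3 = 8 * 1.569 * 1^3 = 12.552
Step 2: Compute denominator: 27 * eps0 * A = 27 * 8.854e-6 * 65855 = 15.743165
Step 3: Vpi = sqrt(12.552 / 15.743165)
Vpi = 0.89 V


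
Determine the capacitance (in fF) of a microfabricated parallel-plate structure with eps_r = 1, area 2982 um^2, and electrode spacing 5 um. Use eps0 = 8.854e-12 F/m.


Step 1: Convert area to m^2: A = 2982e-12 m^2
Step 2: Convert gap to m: d = 5e-6 m
Step 3: C = eps0 * eps_r * A / d
C = 8.854e-12 * 1 * 2982e-12 / 5e-6
Step 4: Convert to fF (multiply by 1e15).
C = 5.28 fF


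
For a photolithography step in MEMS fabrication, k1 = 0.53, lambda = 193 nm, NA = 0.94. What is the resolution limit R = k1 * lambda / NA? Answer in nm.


Step 1: Identify values: k1 = 0.53, lambda = 193 nm, NA = 0.94
Step 2: R = k1 * lambda / NA
R = 0.53 * 193 / 0.94
R = 108.8 nm


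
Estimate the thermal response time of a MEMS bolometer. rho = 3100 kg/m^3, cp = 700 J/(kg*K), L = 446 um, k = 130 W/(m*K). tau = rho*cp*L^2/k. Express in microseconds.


Step 1: Convert L to m: L = 446e-6 m
Step 2: L^2 = (446e-6)^2 = 1.98916e-07 m^2
Step 3: tau = 3100 * 700 * 1.98916e-07 / 130 = 3.32036708e-03 s
Step 4: Convert to microseconds (multiply by 1e6).
tau = 3320.367 us


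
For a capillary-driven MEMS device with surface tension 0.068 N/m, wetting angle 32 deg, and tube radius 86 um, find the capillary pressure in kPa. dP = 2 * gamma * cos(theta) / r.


Step 1: cos(32 deg) = 0.848
Step 2: Convert r to m: r = 86e-6 m
Step 3: dP = 2 * 0.068 * 0.848 / 86e-6 = 1341.0 Pa
Step 4: Convert Pa to kPa (divide by 1000).
dP = 1.34 kPa


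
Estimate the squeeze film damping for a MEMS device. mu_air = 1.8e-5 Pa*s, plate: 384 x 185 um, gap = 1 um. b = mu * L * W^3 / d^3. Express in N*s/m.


Step 1: Convert to SI.
L = 384e-6 m, W = 185e-6 m, d = 1e-6 m
Step 2: W^3 = (185e-6)^3 = 6.33e-12 m^3
Step 3: d^3 = (1e-6)^3 = 1.00e-18 m^3
Step 4: b = 1.8e-5 * 384e-6 * 6.33e-12 / 1.00e-18
b = 4.38e-02 N*s/m


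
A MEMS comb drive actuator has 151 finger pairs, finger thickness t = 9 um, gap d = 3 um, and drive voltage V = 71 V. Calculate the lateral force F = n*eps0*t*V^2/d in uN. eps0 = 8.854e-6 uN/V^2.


Step 1: Parameters: n=151, eps0=8.854e-6 uN/V^2, t=9 um, V=71 V, d=3 um
Step 2: V^2 = 5041
Step 3: F = 151 * 8.854e-6 * 9 * 5041 / 3
F = 20.219 uN


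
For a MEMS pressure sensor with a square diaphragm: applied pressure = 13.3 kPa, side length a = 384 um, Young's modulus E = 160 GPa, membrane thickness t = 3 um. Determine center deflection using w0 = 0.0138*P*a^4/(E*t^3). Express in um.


Step 1: Convert pressure to compatible units (E is in GPa, so P in GPa).
P = 13.3 kPa = 13.3e-6 GPa
Step 2: Compute numerator: 0.0138 * P * a^4.
a^4 = 384^4 = 21743271936
numerator = 0.0138 * 13.3e-6 * 21743271936 = 3.99076e+03
Step 3: Compute denominator: E * t^3 = 160 * 3^3 = 4320
Step 4: w0 = numerator / denominator = 3.99076e+03 / 4320 = 0.9238 um


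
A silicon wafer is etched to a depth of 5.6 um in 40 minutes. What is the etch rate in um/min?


Step 1: Etch rate = depth / time
Step 2: rate = 5.6 / 40
rate = 0.14 um/min


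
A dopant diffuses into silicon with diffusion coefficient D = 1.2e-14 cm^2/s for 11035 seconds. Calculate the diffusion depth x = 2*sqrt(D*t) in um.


Step 1: Compute D*t = 1.2e-14 * 11035 = 1.3242e-10 cm^2
Step 2: sqrt(D*t) = 1.151e-05 cm
Step 3: x = 2 * 1.151e-05 cm = 2.302e-05 cm
Step 4: Convert to um (1 cm = 1e4 um): x = 0.23 um


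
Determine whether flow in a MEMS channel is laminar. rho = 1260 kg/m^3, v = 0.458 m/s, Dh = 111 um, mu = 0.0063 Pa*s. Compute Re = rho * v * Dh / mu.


Step 1: Convert Dh to meters: Dh = 111e-6 m
Step 2: Re = rho * v * Dh / mu
Re = 1260 * 0.458 * 111e-6 / 0.0063
Re = 10.168
Since Re = 10.168 is below ~2300, the flow is laminar.


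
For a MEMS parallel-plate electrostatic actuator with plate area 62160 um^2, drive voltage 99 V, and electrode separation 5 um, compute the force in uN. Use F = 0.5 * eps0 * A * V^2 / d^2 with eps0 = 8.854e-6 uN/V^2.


Step 1: Identify parameters.
eps0 = 8.854e-6 uN/V^2, A = 62160 um^2, V = 99 V, d = 5 um
Step 2: Compute V^2 = 99^2 = 9801
Step 3: Compute d^2 = 5^2 = 25
Step 4: F = 0.5 * 8.854e-6 * 62160 * 9801 / 25
F = 107.882 uN
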